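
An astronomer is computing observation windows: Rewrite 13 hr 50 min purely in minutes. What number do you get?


Hours: 13
Extra minutes: 50
Minutes per hour: 60
Hours to minutes: 13 x 60 = 780
Total: 780 + 50 = 830

830


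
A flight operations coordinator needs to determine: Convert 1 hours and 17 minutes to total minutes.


Hours: 1
Minutes: 17
Convert hours to minutes: 1 x 60 = 60
Add remaining minutes: 60 + 17 = 77

77


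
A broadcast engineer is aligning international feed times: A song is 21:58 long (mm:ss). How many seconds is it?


Minutes: 21
Extra seconds: 58
Seconds per minute: 60
Minutes to seconds: 21 x 60 = 1260
Total: 1260 + 58 = 1318

1318


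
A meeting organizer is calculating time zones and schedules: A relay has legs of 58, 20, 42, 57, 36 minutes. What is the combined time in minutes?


Durations: 58, 20, 42, 57, 36
Running sum: 58
+ 20 = 78
+ 42 = 120
+ 57 = 177
+ 36 = 213
Total duration: 213 minutes
That is 3 hours and 33 minutes

213


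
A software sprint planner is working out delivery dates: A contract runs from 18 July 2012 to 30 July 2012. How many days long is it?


Start date: 2012-07-18
End date: 2012-07-30
Jul 2012: +12 days
Total: 12 days

12


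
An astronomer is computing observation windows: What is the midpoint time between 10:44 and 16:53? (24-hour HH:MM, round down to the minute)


Start time: 10:44 = 644 minutes from midnight
End time: 16:53 = 1013 minutes from midnight
Sum: 644 + 1013 = 1657
Midpoint: 1657 / 2 = 828 minutes
Convert: 828 / 60 = 13 hours, 48 minutes
Result: 13:48

13:48


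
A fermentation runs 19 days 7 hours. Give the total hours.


Days: 19
Extra hours: 7
Hours per day: 24
Days to hours: 19 x 24 = 456
Total: 456 + 7 = 463

463


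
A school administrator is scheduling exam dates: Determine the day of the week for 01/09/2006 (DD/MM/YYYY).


Date: 2006-09-01
January 1, 2006 is a Sunday
Day of year: 244
Offset from Jan 1: 243 days
243 mod 7 = 5
Result: Friday

Friday


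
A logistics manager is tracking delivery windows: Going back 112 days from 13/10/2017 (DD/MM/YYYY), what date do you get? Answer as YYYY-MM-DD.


Start: 2017-10-13
Subtracting 112 days
Days already passed in October: 13
After going back through October: 99 more days to subtract
September 2017: 30 days, 69 remaining
August 2017: 31 days, 38 remaining
July 2017: 31 days, 7 remaining
June 2017 has 30 days, need 7
Result: 2017-06-23

2017-06-23


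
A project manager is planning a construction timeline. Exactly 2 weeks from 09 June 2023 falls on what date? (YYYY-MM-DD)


Start: 2023-06-09
Weeks to add: 2
Convert to days: 2 x 7 = 14 days
Add 14 days to 2023-06-09
Result: 2023-06-23

2023-06-23


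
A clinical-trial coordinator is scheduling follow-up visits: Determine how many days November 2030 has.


Month: November
Year: 2030
November is a 30-day month
Total: 30 days

30


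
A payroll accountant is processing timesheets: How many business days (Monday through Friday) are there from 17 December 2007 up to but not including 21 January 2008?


Start: 2007-12-17 (Monday)
End (exclusive): 2008-01-21 (Monday)
Total calendar days: 35
Full weeks: 35 // 7 = 5 -> 25 weekdays
Remaining 0 days starting on Monday:
Total business days: 25 + 0 = 25

25


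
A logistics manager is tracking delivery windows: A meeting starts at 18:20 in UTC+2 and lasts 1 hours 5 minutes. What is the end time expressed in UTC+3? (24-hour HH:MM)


Start: 18:20 in UTC+2
Step 1 - add duration:
  minutes: 20 + 5 = 25
  hours: 18 + 1 + 0 = 19
  end in UTC+2: 19:25
Step 2 - convert UTC+2 -> UTC+3:
  offset difference: 3 - (2) = 1 hours
  19 + (1) = 20 -> mod 24 = 20
Result: 20:25 in UTC+3

20:25


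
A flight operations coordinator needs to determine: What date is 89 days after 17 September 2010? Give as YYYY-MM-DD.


Start: 2010-09-17
Adding 89 days
Days remaining in September: 13
After September: 76 days still to add
October 2010: 31 days, 45 remaining
November 2010: 30 days, 15 remaining
December 2010 has 31 days, need 15
Result: 2010-12-15

2010-12-15


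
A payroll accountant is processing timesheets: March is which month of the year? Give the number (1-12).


Calendar month order:
2. February
3. March <--
4. April
March is month number 3

3


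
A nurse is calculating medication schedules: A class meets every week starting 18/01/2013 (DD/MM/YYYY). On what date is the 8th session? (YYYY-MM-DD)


First occurrence: 2013-01-18 (occurrence 1)
Each occurrence is 7 days after the previous.
Occurrence 8 is 7 weeks after the first.
7 weeks = 49 days
2013-01-18 + 49 days = 2013-03-08

2013-03-08


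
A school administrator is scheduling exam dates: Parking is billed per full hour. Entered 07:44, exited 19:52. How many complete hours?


Start: 07:44
End: 19:52
Hour difference: 19 - 7 = 12 hours
Minute difference: 52 - 44 = 8 minutes
Total minutes: 728
Complete hours: 728 / 60 = 12 (remainder 8)

12


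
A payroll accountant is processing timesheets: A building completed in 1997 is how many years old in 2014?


Birth year: 1997
Current year: 2014
Age = current year - birth year
Age = 2014 - 1997 = 17

17


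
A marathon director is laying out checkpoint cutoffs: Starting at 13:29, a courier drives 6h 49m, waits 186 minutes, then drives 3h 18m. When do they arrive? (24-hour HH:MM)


Depart: 13:29
Leg 1: +409 min -> 20:18
Layover: +186 min -> 23:24
Leg 2: +198 min -> 02:42
Total travel: 793 minutes = 13h 13m
Arrival: 02:42

02:42


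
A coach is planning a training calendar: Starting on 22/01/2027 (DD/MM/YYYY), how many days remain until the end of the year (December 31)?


Start: January 22, 2027
End: December 31, 2027
Days left in January: 9
February: 28
March: 31
April: 30
May: 31
... plus remaining months
Sum of remaining months: 334
Total: 9 + 334 = 343

343


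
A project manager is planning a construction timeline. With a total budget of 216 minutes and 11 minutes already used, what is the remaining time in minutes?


Total budget: 216 minutes
Time used: 11 minutes
Remaining: 216 - 11 = 205 minutes
Percent used: 5.1%
Percent remaining: 94.9%

205


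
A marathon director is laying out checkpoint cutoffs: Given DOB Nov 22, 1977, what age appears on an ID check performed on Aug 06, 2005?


Birth: 1977-11-22
Reference: 2005-08-06
Year difference: 2005 - 1977 = 28
Has birthday (11-22) occurred by 08-06? No
Birthday not yet reached this year -> subtract 1
Age in full years: 27

27


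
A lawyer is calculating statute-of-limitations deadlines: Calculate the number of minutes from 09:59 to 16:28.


Start time: 09:59 = 599 minutes from midnight
End time: 16:28 = 988 minutes from midnight
Difference: 988 - 599 = 389 minutes
That is 6 hours and 29 minutes

389


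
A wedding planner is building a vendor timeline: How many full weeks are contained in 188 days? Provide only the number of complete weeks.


Total days: 188
Days per week: 7
Division: 188 / 7 = 26 remainder 6
Complete weeks: 26
Remaining days: 6

26


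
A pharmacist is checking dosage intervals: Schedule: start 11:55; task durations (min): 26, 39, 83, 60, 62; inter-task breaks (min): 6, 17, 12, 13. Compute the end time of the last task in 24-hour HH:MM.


Start: 11:55 = 715 min from midnight
  after task 1 (26 min): 12:21
  after break (6 min): 12:27
  after task 2 (39 min): 13:06
  after break (17 min): 13:23
  after task 3 (83 min): 14:46
  after break (12 min): 14:58
  after task 4 (60 min): 15:58
  after break (13 min): 16:11
  after task 5 (62 min): 17:13
Total elapsed: 318 minutes
End time: 17:13

17:13


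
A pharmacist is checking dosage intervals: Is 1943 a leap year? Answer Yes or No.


Year: 1943
Divisible by 4? 1943 / 4 = 485.75 -> No
Not divisible by 4, so NOT a leap year

No


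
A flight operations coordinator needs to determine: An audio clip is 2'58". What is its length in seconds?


Minutes: 2
Seconds: 58
Convert minutes to seconds: 2 x 60 = 120
Add remaining seconds: 120 + 58 = 178

178


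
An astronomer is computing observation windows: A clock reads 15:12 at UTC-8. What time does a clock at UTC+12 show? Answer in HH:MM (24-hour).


Local time: 15:12 at UTC-8 (offset -8h)
Target zone: UTC+12 (offset 12h)
Difference: 12 - (-8) = 20 hours
Calculation: 15 + (20) = 35
Wraparound: (35) mod 24 = 11
Result: 11:12

11:12


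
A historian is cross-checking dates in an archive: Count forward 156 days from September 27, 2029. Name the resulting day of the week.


Start: 2029-09-27 (Thursday)
Step 1 - find target date: add 156 days
  2029-09-27 + 156 days = 2030-03-02
Step 2 - day of week:
  156 mod 7 = 2
  Thursday + 2 days -> Saturday
Result: Saturday (2030-03-02)

Saturday


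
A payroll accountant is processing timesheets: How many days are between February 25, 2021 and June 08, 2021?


Start date: 2021-02-25
End date: 2021-06-08
Feb 2021: +4 days
Mar 2021: +31 days
Apr 2021: +30 days
May 2021: +31 days
Jun 2021: +7 days
Total: 103 days

103


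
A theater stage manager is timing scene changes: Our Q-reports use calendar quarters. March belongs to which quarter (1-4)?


Month: March (month 3)
Q1: January-March (months 1-3)
Q2: April-June (months 4-6)
Q3: July-September (months 7-9)
Q4: October-December (months 10-12)
Month 3 falls in Q1

1


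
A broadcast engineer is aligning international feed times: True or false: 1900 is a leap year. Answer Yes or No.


Year: 1900
Divisible by 4? 1900 / 4 = 475.0 -> Yes
Divisible by 100? 1900 / 100 = 19.0 -> Yes
Divisible by 400? 1900 / 400 = 4.75 -> No
Divisible by 100 but not 400, so NOT a leap year

No


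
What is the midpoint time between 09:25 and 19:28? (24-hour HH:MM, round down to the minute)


Start time: 09:25 = 565 minutes from midnight
End time: 19:28 = 1168 minutes from midnight
Sum: 565 + 1168 = 1733
Midpoint: 1733 / 2 = 866 minutes
Convert: 866 / 60 = 14 hours, 26 minutes
Result: 14:26

14:26


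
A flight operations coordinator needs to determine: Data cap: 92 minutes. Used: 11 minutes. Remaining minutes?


Total budget: 92 minutes
Time used: 11 minutes
Remaining: 92 - 11 = 81 minutes
Percent used: 12.0%
Percent remaining: 88.0%

81


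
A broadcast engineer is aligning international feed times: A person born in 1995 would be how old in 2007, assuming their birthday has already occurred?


Birth year: 1995
Current year: 2007
Age = current year - birth year
Age = 2007 - 1995 = 12

12


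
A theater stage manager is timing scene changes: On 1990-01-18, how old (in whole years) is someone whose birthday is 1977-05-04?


Birth: 1977-05-04
Reference: 1990-01-18
Year difference: 1990 - 1977 = 13
Has birthday (05-04) occurred by 01-18? No
Birthday not yet reached this year -> subtract 1
Age in full years: 12

12


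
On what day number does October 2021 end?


Month: October
Year: 2021
October is a 31-day month
Total: 31 days

31


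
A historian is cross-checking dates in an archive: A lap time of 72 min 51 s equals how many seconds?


Minutes: 72
Seconds: 51
Convert minutes to seconds: 72 x 60 = 4320
Add remaining seconds: 4320 + 51 = 4371

4371


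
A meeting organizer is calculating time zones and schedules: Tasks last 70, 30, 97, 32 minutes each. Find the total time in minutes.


Durations: 70, 30, 97, 32
Running sum: 70
+ 30 = 100
+ 97 = 197
+ 32 = 229
Total duration: 229 minutes
That is 3 hours and 49 minutes

229


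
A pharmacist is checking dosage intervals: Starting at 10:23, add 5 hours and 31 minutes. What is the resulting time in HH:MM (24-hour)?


Start time: 10:23
Adding: 5 hours 31 minutes
Minutes: 23 + 31 = 54
Hours: 10 + 5 + 0 = 15
Result: 15:54

15:54


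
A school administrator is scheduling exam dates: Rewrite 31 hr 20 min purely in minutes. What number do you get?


Hours: 31
Extra minutes: 20
Minutes per hour: 60
Hours to minutes: 31 x 60 = 1860
Total: 1860 + 20 = 1880

1880


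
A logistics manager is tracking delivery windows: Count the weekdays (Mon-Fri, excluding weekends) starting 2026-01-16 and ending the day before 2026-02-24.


Start: 2026-01-16 (Friday)
End (exclusive): 2026-02-24 (Tuesday)
Total calendar days: 39
Full weeks: 39 // 7 = 5 -> 25 weekdays
Remaining 4 days starting on Friday:
  Fri(w), Sat(-), Sun(-), Mon(w) -> 2 weekdays
Total business days: 25 + 2 = 27

27


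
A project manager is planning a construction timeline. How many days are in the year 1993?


Year: 1993
Check leap year rules:
Divisible by 4? No
1993 is not a leap year
Days: 365

365


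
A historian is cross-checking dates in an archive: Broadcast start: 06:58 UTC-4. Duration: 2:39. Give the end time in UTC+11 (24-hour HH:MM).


Start: 06:58 in UTC-4
Step 1 - add duration:
  minutes: 58 + 39 = 97 (carry 1h)
  hours: 6 + 2 + 1 = 9
  end in UTC-4: 09:37
Step 2 - convert UTC-4 -> UTC+11:
  offset difference: 11 - (-4) = 15 hours
  9 + (15) = 24 -> mod 24 = 0
Result: 00:37 in UTC+11

00:37


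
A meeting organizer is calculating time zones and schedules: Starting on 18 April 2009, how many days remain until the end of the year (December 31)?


Start: April 18, 2009
End: December 31, 2009
Days left in April: 12
May: 31
June: 30
July: 31
August: 31
... plus remaining months
Sum of remaining months: 245
Total: 12 + 245 = 257

257


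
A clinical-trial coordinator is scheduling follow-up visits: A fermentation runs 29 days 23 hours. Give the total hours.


Days: 29
Extra hours: 23
Hours per day: 24
Days to hours: 29 x 24 = 696
Total: 696 + 23 = 719

719


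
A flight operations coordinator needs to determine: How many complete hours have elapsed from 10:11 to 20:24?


Start: 10:11
End: 20:24
Hour difference: 20 - 10 = 10 hours
Minute difference: 24 - 11 = 13 minutes
Total minutes: 613
Complete hours: 613 / 60 = 10 (remainder 13)

10


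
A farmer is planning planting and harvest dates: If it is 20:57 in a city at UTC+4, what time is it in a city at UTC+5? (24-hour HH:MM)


Local time: 20:57 at UTC+4 (offset 4h)
Target zone: UTC+5 (offset 5h)
Difference: 5 - (4) = 1 hours
Calculation: 20 + (1) = 21
Result: 21:57

21:57


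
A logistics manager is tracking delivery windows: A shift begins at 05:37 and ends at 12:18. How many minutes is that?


Start time: 05:37 = 337 minutes from midnight
End time: 12:18 = 738 minutes from midnight
Difference: 738 - 337 = 401 minutes
That is 6 hours and 41 minutes

401


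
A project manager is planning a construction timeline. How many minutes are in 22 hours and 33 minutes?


Hours: 22
Minutes: 33
Convert hours to minutes: 22 x 60 = 1320
Add remaining minutes: 1320 + 33 = 1353

1353


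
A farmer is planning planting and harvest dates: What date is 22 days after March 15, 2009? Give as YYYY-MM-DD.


Start: 2009-03-15
Adding 22 days
Days remaining in March: 16
After March: 6 days still to add
April 2009 has 30 days, need 6
Result: 2009-04-06

2009-04-06


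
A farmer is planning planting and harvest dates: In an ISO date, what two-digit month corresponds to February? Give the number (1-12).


Calendar month order:
1. January
2. February <--
3. March
February is month number 2

2


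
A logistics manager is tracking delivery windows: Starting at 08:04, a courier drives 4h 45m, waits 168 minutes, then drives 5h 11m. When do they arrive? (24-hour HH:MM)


Depart: 08:04
Leg 1: +285 min -> 12:49
Layover: +168 min -> 15:37
Leg 2: +311 min -> 20:48
Total travel: 764 minutes = 12h 44m
Arrival: 20:48

20:48


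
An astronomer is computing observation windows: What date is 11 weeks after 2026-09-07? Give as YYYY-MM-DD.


Start: 2026-09-07
Weeks to add: 11
Convert to days: 11 x 7 = 77 days
Add 77 days to 2026-09-07
Result: 2026-11-23

2026-11-23


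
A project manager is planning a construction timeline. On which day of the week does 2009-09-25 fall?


Date: 2009-09-25
January 1, 2009 is a Thursday
Day of year: 268
Offset from Jan 1: 267 days
267 mod 7 = 1
Result: Friday

Friday


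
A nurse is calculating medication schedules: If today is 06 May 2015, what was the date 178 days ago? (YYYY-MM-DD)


Start: 2015-05-06
Subtracting 178 days
Days already passed in May: 6
After going back through May: 172 more days to subtract
April 2015: 30 days, 142 remaining
March 2015: 31 days, 111 remaining
February 2015: 28 days, 83 remaining
January 2015: 31 days, 52 remaining
Result: 2014-11-09

2014-11-09


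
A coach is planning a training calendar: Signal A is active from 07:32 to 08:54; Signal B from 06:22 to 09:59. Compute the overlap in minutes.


Interval A: [452, 534] minutes from midnight
Interval B: [382, 599] minutes from midnight
Overlap start = max(452, 382) = 452
Overlap end = min(534, 599) = 534
Overlap = 534 - 452 = 82 minutes

82


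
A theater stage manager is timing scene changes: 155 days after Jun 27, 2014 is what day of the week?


Start: 2014-06-27 (Friday)
Step 1 - find target date: add 155 days
  2014-06-27 + 155 days = 2014-11-29
Step 2 - day of week:
  155 mod 7 = 1
  Friday + 1 days -> Saturday
Result: Saturday (2014-11-29)

Saturday


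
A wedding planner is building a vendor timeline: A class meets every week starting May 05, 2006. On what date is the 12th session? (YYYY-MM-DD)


First occurrence: 2006-05-05 (occurrence 1)
Each occurrence is 7 days after the previous.
Occurrence 12 is 11 weeks after the first.
11 weeks = 77 days
2006-05-05 + 77 days = 2006-07-21

2006-07-21


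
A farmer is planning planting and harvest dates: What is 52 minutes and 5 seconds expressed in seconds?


Minutes: 52
Extra seconds: 5
Seconds per minute: 60
Minutes to seconds: 52 x 60 = 3120
Total: 3120 + 5 = 3125

3125


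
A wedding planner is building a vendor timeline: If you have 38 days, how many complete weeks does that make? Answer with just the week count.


Total days: 38
Days per week: 7
Division: 38 / 7 = 5 remainder 3
Complete weeks: 5
Remaining days: 3

5


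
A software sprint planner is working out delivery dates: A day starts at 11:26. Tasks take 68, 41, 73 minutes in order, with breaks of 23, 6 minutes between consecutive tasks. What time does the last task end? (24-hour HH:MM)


Start: 11:26 = 686 min from midnight
  after task 1 (68 min): 12:34
  after break (23 min): 12:57
  after task 2 (41 min): 13:38
  after break (6 min): 13:44
  after task 3 (73 min): 14:57
Total elapsed: 211 minutes
End time: 14:57

14:57


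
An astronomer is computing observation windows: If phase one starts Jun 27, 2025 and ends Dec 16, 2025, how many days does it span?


Start date: 2025-06-27
End date: 2025-12-16
Jun 2025: +4 days
Jul 2025: +31 days
Aug 2025: +31 days
... (4 more months)
Total: 172 days

172


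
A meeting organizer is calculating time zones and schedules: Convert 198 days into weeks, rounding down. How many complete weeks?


Total days: 198
Days per week: 7
Division: 198 / 7 = 28 remainder 2
Complete weeks: 28
Remaining days: 2

28


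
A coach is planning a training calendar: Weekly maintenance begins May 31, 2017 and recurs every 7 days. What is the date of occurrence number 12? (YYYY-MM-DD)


First occurrence: 2017-05-31 (occurrence 1)
Each occurrence is 7 days after the previous.
Occurrence 12 is 11 weeks after the first.
11 weeks = 77 days
2017-05-31 + 77 days = 2017-08-16

2017-08-16


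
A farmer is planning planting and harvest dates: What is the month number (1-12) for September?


Calendar month order:
8. August
9. September <--
10. October
September is month number 9

9


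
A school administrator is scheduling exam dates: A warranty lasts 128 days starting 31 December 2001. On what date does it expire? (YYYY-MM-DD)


Start: 2001-12-31
Adding 128 days
Days remaining in December: 0
After December: 128 days still to add
January 2002: 31 days, 97 remaining
February 2002: 28 days, 69 remaining
March 2002: 31 days, 38 remaining
April 2002: 30 days, 8 remaining
Result: 2002-05-08

2002-05-08


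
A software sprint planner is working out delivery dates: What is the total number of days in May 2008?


Month: May
Year: 2008
May is a 31-day month
Total: 31 days

31


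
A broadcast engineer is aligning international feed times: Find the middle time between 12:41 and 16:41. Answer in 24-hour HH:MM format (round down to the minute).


Start time: 12:41 = 761 minutes from midnight
End time: 16:41 = 1001 minutes from midnight
Sum: 761 + 1001 = 1762
Midpoint: 1762 / 2 = 881 minutes
Convert: 881 / 60 = 14 hours, 41 minutes
Result: 14:41

14:41


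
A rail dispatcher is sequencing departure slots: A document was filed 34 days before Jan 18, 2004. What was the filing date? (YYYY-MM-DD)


Start: 2004-01-18
Subtracting 34 days
Days already passed in January: 18
After going back through January: 16 more days to subtract
December 2003 has 31 days, need 16
Result: 2003-12-15

2003-12-15


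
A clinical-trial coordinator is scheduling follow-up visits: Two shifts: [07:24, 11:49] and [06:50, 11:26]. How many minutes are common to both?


Interval A: [444, 709] minutes from midnight
Interval B: [410, 686] minutes from midnight
Overlap start = max(444, 410) = 444
Overlap end = min(709, 686) = 686
Overlap = 686 - 444 = 242 minutes

242


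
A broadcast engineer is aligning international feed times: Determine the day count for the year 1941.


Year: 1941
Check leap year rules:
Divisible by 4? No
1941 is not a leap year
Days: 365

365


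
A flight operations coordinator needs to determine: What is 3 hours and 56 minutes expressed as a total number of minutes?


Hours: 3
Minutes: 56
Convert hours to minutes: 3 x 60 = 180
Add remaining minutes: 180 + 56 = 236

236


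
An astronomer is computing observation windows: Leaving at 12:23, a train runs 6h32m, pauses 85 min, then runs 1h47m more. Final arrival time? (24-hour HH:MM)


Depart: 12:23
Leg 1: +392 min -> 18:55
Layover: +85 min -> 20:20
Leg 2: +107 min -> 22:07
Total travel: 584 minutes = 9h 44m
Arrival: 22:07

22:07


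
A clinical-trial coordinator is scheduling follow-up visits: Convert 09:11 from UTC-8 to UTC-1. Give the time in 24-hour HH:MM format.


Local time: 09:11 at UTC-8 (offset -8h)
Target zone: UTC-1 (offset -1h)
Difference: -1 - (-8) = 7 hours
Calculation: 9 + (7) = 16
Result: 16:11

16:11


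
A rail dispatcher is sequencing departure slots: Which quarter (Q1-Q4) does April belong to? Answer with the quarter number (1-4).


Month: April (month 4)
Q1: January-March (months 1-3)
Q2: April-June (months 4-6)
Q3: July-September (months 7-9)
Q4: October-December (months 10-12)
Month 4 falls in Q2

2


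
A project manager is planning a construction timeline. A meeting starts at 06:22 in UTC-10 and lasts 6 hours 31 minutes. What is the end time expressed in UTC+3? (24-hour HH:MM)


Start: 06:22 in UTC-10
Step 1 - add duration:
  minutes: 22 + 31 = 53
  hours: 6 + 6 + 0 = 12
  end in UTC-10: 12:53
Step 2 - convert UTC-10 -> UTC+3:
  offset difference: 3 - (-10) = 13 hours
  12 + (13) = 25 -> mod 24 = 1
Result: 01:53 in UTC+3

01:53


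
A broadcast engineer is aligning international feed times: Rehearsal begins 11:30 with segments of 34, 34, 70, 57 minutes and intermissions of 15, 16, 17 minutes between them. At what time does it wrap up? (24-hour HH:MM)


Start: 11:30 = 690 min from midnight
  after task 1 (34 min): 12:04
  after break (15 min): 12:19
  after task 2 (34 min): 12:53
  after break (16 min): 13:09
  after task 3 (70 min): 14:19
  after break (17 min): 14:36
  after task 4 (57 min): 15:33
Total elapsed: 243 minutes
End time: 15:33

15:33


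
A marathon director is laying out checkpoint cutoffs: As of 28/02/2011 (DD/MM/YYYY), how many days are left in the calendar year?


Start: February 28, 2011
End: December 31, 2011
Days left in February: 0
March: 31
April: 30
May: 31
June: 30
... plus remaining months
Sum of remaining months: 306
Total: 0 + 306 = 306

306


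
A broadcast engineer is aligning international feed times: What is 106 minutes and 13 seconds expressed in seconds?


Minutes: 106
Extra seconds: 13
Seconds per minute: 60
Minutes to seconds: 106 x 60 = 6360
Total: 6360 + 13 = 6373

6373


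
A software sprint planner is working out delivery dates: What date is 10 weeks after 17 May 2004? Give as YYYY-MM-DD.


Start: 2004-05-17
Weeks to add: 10
Convert to days: 10 x 7 = 70 days
Add 70 days to 2004-05-17
Result: 2004-07-26

2004-07-26


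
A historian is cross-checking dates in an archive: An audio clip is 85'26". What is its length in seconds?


Minutes: 85
Seconds: 26
Convert minutes to seconds: 85 x 60 = 5100
Add remaining seconds: 5100 + 26 = 5126

5126


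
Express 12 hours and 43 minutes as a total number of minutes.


Hours: 12
Extra minutes: 43
Minutes per hour: 60
Hours to minutes: 12 x 60 = 720
Total: 720 + 43 = 763

763


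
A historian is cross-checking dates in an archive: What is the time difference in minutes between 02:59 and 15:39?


Start time: 02:59 = 179 minutes from midnight
End time: 15:39 = 939 minutes from midnight
Difference: 939 - 179 = 760 minutes
That is 12 hours and 40 minutes

760


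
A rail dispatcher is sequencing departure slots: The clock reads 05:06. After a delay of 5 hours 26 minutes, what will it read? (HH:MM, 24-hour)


Start time: 05:06
Adding: 5 hours 26 minutes
Minutes: 6 + 26 = 32
Hours: 5 + 5 + 0 = 10
Result: 10:32

10:32


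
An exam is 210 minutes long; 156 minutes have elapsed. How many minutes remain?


Total budget: 210 minutes
Time used: 156 minutes
Remaining: 210 - 156 = 54 minutes
Percent used: 74.3%
Percent remaining: 25.7%

54


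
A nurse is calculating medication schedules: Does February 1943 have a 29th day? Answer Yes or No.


Year: 1943
Divisible by 4? 1943 / 4 = 485.75 -> No
Not divisible by 4, so NOT a leap year

No


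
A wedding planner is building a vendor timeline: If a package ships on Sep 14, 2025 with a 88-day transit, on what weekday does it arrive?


Start: 2025-09-14 (Sunday)
Step 1 - find target date: add 88 days
  2025-09-14 + 88 days = 2025-12-11
Step 2 - day of week:
  88 mod 7 = 4
  Sunday + 4 days -> Thursday
Result: Thursday (2025-12-11)

Thursday


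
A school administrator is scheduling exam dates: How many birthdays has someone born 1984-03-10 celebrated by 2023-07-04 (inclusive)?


Birth: 1984-03-10
Reference: 2023-07-04
Year difference: 2023 - 1984 = 39
Has birthday (03-10) occurred by 07-04? Yes
Age in full years: 39

39


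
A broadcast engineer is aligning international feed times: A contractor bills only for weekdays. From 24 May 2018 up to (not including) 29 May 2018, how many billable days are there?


Start: 2018-05-24 (Thursday)
End (exclusive): 2018-05-29 (Tuesday)
Total calendar days: 5
Full weeks: 5 // 7 = 0 -> 0 weekdays
Remaining 5 days starting on Thursday:
  Thu(w), Fri(w), Sat(-), Sun(-), Mon(w) -> 3 weekdays
Total business days: 0 + 3 = 3

3


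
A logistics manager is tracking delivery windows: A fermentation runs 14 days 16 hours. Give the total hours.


Days: 14
Extra hours: 16
Hours per day: 24
Days to hours: 14 x 24 = 336
Total: 336 + 16 = 352

352


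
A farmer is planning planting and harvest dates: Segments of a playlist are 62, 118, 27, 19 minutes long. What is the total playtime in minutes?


Durations: 62, 118, 27, 19
Running sum: 62
+ 118 = 180
+ 27 = 207
+ 19 = 226
Total duration: 226 minutes
That is 3 hours and 46 minutes

226


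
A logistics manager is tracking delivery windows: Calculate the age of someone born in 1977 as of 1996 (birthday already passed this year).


Birth year: 1977
Current year: 1996
Age = current year - birth year
Age = 1996 - 1977 = 19

19


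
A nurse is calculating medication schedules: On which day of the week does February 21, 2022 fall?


Date: 2022-02-21
January 1, 2022 is a Saturday
Day of year: 52
Offset from Jan 1: 51 days
51 mod 7 = 2
Result: Monday

Monday


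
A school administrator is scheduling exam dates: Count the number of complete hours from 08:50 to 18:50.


Start: 08:50
End: 18:50
Hour difference: 18 - 8 = 10 hours
Minute difference: 50 - 50 = 0 minutes
Total minutes: 600
Complete hours: 600 / 60 = 10 (remainder 0)

10


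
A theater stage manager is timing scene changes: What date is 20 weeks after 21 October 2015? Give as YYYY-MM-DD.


Start: 2015-10-21
Weeks to add: 20
Convert to days: 20 x 7 = 140 days
Add 140 days to 2015-10-21
Result: 2016-03-09

2016-03-09


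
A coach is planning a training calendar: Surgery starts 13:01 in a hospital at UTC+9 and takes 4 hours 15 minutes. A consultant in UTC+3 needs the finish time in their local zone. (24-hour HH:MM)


Start: 13:01 in UTC+9
Step 1 - add duration:
  minutes: 1 + 15 = 16
  hours: 13 + 4 + 0 = 17
  end in UTC+9: 17:16
Step 2 - convert UTC+9 -> UTC+3:
  offset difference: 3 - (9) = -6 hours
  17 + (-6) = 11 -> mod 24 = 11
Result: 11:16 in UTC+3

11:16


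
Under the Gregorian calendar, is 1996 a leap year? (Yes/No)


Year: 1996
Divisible by 4? 1996 / 4 = 499.0 -> Yes
Divisible by 100? 1996 / 100 = 19.96 -> No
Divisible by 4 but not 100, so it IS a leap year

Yes


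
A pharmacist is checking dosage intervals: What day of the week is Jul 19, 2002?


Date: 2002-07-19
January 1, 2002 is a Tuesday
Day of year: 200
Offset from Jan 1: 199 days
199 mod 7 = 3
Result: Friday

Friday


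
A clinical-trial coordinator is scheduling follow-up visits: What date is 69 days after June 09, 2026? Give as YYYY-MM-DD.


Start: 2026-06-09
Adding 69 days
Days remaining in June: 21
After June: 48 days still to add
July 2026: 31 days, 17 remaining
August 2026 has 31 days, need 17
Result: 2026-08-17

2026-08-17


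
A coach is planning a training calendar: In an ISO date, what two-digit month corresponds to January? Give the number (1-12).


Calendar month order:
1. January <--
2. February
January is month number 1

1


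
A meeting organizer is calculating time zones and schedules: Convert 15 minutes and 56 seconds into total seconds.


Minutes: 15
Seconds: 56
Convert minutes to seconds: 15 x 60 = 900
Add remaining seconds: 900 + 56 = 956

956


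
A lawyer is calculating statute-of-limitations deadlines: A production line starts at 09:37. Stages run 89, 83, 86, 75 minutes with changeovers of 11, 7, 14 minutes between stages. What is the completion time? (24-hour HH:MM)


Start: 09:37 = 577 min from midnight
  after task 1 (89 min): 11:06
  after break (11 min): 11:17
  after task 2 (83 min): 12:40
  after break (7 min): 12:47
  after task 3 (86 min): 14:13
  after break (14 min): 14:27
  after task 4 (75 min): 15:42
Total elapsed: 365 minutes
End time: 15:42

15:42


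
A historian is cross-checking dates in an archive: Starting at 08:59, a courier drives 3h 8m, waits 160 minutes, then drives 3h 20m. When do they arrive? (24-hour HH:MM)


Depart: 08:59
Leg 1: +188 min -> 12:07
Layover: +160 min -> 14:47
Leg 2: +200 min -> 18:07
Total travel: 548 minutes = 9h 8m
Arrival: 18:07

18:07


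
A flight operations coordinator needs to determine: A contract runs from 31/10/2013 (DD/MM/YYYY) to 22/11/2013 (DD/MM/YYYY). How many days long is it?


Start date: 2013-10-31
End date: 2013-11-22
Oct 2013: +1 days
Nov 2013: +21 days
Total: 22 days

22


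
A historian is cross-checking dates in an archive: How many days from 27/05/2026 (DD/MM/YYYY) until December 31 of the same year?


Start: May 27, 2026
End: December 31, 2026
Days left in May: 4
June: 30
July: 31
August: 31
September: 30
... plus remaining months
Sum of remaining months: 214
Total: 4 + 214 = 218

218


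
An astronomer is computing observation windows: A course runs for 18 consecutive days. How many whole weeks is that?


Total days: 18
Days per week: 7
Division: 18 / 7 = 2 remainder 4
Complete weeks: 2
Remaining days: 4

2


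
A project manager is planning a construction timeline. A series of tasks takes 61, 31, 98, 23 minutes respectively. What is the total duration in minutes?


Durations: 61, 31, 98, 23
Running sum: 61
+ 31 = 92
+ 98 = 190
+ 23 = 213
Total duration: 213 minutes
That is 3 hours and 33 minutes

213


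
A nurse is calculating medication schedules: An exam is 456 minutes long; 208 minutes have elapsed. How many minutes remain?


Total budget: 456 minutes
Time used: 208 minutes
Remaining: 456 - 208 = 248 minutes
Percent used: 45.6%
Percent remaining: 54.4%

248


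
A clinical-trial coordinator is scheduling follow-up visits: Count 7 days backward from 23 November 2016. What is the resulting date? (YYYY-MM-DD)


Start: 2016-11-23
Subtracting 7 days
Days already passed in November: 23
Result: 2016-11-16

2016-11-16


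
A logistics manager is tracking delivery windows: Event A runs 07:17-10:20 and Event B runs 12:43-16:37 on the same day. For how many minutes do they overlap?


Interval A: [437, 620] minutes from midnight
Interval B: [763, 997] minutes from midnight
Overlap start = max(437, 763) = 763
Overlap end = min(620, 997) = 620
End <= start, so the intervals do not overlap: 0 minutes

0


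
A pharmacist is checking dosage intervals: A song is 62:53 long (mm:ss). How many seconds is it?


Minutes: 62
Extra seconds: 53
Seconds per minute: 60
Minutes to seconds: 62 x 60 = 3720
Total: 3720 + 53 = 3773

3773


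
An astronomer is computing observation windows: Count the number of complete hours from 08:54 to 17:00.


Start: 08:54
End: 17:00
Hour difference: 17 - 8 = 9 hours
Minute difference: 0 - 54 = -54 minutes
Total minutes: 486
Complete hours: 486 / 60 = 8 (remainder 6)

8


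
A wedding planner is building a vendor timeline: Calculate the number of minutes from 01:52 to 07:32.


Start time: 01:52 = 112 minutes from midnight
End time: 07:32 = 452 minutes from midnight
Difference: 452 - 112 = 340 minutes
That is 5 hours and 40 minutes

340


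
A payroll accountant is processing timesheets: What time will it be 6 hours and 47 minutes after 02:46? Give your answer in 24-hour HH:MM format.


Start time: 02:46
Adding: 6 hours 47 minutes
Minutes: 46 + 47 = 93
Minute overflow: 93 >= 60, so carry 1 hour, minutes = 33
Hours: 2 + 6 + 1 = 9
Result: 09:33

09:33


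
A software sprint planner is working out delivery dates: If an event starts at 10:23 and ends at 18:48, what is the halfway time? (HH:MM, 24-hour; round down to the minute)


Start time: 10:23 = 623 minutes from midnight
End time: 18:48 = 1128 minutes from midnight
Sum: 623 + 1128 = 1751
Midpoint: 1751 / 2 = 875 minutes
Convert: 875 / 60 = 14 hours, 35 minutes
Result: 14:35

14:35


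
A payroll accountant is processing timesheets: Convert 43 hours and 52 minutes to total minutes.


Hours: 43
Minutes: 52
Convert hours to minutes: 43 x 60 = 2580
Add remaining minutes: 2580 + 52 = 2632

2632


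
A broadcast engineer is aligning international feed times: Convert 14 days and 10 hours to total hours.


Days: 14
Extra hours: 10
Hours per day: 24
Days to hours: 14 x 24 = 336
Total: 336 + 10 = 346

346


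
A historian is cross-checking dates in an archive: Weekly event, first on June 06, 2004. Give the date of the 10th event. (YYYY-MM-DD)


First occurrence: 2004-06-06 (occurrence 1)
Each occurrence is 7 days after the previous.
Occurrence 10 is 9 weeks after the first.
9 weeks = 63 days
2004-06-06 + 63 days = 2004-08-08

2004-08-08


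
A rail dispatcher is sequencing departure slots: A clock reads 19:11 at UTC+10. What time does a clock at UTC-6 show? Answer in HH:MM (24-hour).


Local time: 19:11 at UTC+10 (offset 10h)
Target zone: UTC-6 (offset -6h)
Difference: -6 - (10) = -16 hours
Calculation: 19 + (-16) = 3
Result: 03:11

03:11


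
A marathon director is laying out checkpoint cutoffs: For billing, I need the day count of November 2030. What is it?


Month: November
Year: 2030
November is a 30-day month
Total: 30 days

30


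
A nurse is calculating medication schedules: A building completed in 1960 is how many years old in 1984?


Birth year: 1960
Current year: 1984
Age = current year - birth year
Age = 1984 - 1960 = 24

24


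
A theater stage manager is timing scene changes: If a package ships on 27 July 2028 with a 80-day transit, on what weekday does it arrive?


Start: 2028-07-27 (Thursday)
Step 1 - find target date: add 80 days
  2028-07-27 + 80 days = 2028-10-15
Step 2 - day of week:
  80 mod 7 = 3
  Thursday + 3 days -> Sunday
Result: Sunday (2028-10-15)

Sunday


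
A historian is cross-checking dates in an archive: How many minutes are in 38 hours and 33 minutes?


Hours: 38
Extra minutes: 33
Minutes per hour: 60
Hours to minutes: 38 x 60 = 2280
Total: 2280 + 33 = 2313

2313


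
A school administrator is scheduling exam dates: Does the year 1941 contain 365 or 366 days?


Year: 1941
Check leap year rules:
Divisible by 4? No
1941 is not a leap year
Days: 365

365


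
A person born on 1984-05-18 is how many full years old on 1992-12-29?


Birth: 1984-05-18
Reference: 1992-12-29
Year difference: 1992 - 1984 = 8
Has birthday (05-18) occurred by 12-29? Yes
Age in full years: 8

8


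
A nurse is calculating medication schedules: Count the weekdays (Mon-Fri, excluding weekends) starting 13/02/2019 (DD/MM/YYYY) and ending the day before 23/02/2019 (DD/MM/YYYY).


Start: 2019-02-13 (Wednesday)
End (exclusive): 2019-02-23 (Saturday)
Total calendar days: 10
Full weeks: 10 // 7 = 1 -> 5 weekdays
Remaining 3 days starting on Wednesday:
  Wed(w), Thu(w), Fri(w) -> 3 weekdays
Total business days: 5 + 3 = 8

8


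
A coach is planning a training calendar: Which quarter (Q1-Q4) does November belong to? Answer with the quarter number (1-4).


Month: November (month 11)
Q1: January-March (months 1-3)
Q2: April-June (months 4-6)
Q3: July-September (months 7-9)
Q4: October-December (months 10-12)
Month 11 falls in Q4

4


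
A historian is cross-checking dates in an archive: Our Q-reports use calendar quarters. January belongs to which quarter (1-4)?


Month: January (month 1)
Q1: January-March (months 1-3)
Q2: April-June (months 4-6)
Q3: July-September (months 7-9)
Q4: October-December (months 10-12)
Month 1 falls in Q1

1


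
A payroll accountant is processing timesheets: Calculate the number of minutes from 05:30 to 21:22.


Start time: 05:30 = 330 minutes from midnight
End time: 21:22 = 1282 minutes from midnight
Difference: 1282 - 330 = 952 minutes
That is 15 hours and 52 minutes

952


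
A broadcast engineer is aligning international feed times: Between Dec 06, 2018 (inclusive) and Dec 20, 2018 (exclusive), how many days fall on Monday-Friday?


Start: 2018-12-06 (Thursday)
End (exclusive): 2018-12-20 (Thursday)
Total calendar days: 14
Full weeks: 14 // 7 = 2 -> 10 weekdays
Remaining 0 days starting on Thursday:
Total business days: 10 + 0 = 10

10


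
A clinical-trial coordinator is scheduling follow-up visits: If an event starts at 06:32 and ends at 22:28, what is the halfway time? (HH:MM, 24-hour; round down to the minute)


Start time: 06:32 = 392 minutes from midnight
End time: 22:28 = 1348 minutes from midnight
Sum: 392 + 1348 = 1740
Midpoint: 1740 / 2 = 870 minutes
Convert: 870 / 60 = 14 hours, 30 minutes
Result: 14:30

14:30


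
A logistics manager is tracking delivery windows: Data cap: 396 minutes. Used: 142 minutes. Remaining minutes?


Total budget: 396 minutes
Time used: 142 minutes
Remaining: 396 - 142 = 254 minutes
Percent used: 35.9%
Percent remaining: 64.1%

254


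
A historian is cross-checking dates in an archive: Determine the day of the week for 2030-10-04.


Date: 2030-10-04
January 1, 2030 is a Tuesday
Day of year: 277
Offset from Jan 1: 276 days
276 mod 7 = 3
Result: Friday

Friday


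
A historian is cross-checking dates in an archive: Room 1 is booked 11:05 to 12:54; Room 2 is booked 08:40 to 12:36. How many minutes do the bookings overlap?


Interval A: [665, 774] minutes from midnight
Interval B: [520, 756] minutes from midnight
Overlap start = max(665, 520) = 665
Overlap end = min(774, 756) = 756
Overlap = 756 - 665 = 91 minutes

91
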